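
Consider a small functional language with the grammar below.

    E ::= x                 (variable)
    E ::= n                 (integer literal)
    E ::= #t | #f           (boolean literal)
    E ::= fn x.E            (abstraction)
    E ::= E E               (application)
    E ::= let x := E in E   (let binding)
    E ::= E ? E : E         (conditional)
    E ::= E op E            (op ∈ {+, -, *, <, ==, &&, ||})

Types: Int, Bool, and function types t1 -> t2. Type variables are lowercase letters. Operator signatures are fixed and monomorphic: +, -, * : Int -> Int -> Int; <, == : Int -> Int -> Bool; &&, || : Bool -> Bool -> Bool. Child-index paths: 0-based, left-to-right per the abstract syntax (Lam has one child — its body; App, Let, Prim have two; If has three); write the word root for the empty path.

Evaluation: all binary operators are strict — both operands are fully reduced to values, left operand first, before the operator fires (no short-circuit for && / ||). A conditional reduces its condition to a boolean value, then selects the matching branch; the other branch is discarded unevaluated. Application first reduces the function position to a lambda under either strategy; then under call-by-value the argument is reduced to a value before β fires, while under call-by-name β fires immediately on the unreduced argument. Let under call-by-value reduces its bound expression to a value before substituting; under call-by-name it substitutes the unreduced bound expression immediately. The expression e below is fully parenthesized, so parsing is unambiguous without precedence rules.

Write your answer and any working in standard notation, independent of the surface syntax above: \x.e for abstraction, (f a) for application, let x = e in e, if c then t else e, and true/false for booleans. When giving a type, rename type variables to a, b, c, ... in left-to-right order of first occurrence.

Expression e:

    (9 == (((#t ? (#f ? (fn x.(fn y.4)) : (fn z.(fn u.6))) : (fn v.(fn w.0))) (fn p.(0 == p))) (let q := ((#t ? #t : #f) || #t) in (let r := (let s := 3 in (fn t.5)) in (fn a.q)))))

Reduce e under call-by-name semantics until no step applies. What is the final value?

Derivation:
step 0: (9 == (((if true then (if false then (\x.(\y.4)) else (\z.(\u.6))) else (\v.(\w.0))) (\p.(0 == p))) (let q = ((if true then true else false) || true) in (let r = (let s = 3 in (\t.5)) in (\a.q)))))
step 1: [if@1.0.0] (9 == (((if false then (\x.(\y.4)) else (\z.(\u.6))) (\p.(0 == p))) (let q = ((if true then true else false) || true) in (let r = (let s = 3 in (\t.5)) in (\a.q)))))
step 2: [if@1.0.0] (9 == (((\z.(\u.6)) (\p.(0 == p))) (let q = ((if true then true else false) || true) in (let r = (let s = 3 in (\t.5)) in (\a.q)))))
step 3: [beta@1.0] (9 == ((\u.6) (let q = ((if true then true else false) || true) in (let r = (let s = 3 in (\t.5)) in (\a.q)))))
step 4: [beta@1] (9 == 6)
step 5: [delta@root] false

Answer: false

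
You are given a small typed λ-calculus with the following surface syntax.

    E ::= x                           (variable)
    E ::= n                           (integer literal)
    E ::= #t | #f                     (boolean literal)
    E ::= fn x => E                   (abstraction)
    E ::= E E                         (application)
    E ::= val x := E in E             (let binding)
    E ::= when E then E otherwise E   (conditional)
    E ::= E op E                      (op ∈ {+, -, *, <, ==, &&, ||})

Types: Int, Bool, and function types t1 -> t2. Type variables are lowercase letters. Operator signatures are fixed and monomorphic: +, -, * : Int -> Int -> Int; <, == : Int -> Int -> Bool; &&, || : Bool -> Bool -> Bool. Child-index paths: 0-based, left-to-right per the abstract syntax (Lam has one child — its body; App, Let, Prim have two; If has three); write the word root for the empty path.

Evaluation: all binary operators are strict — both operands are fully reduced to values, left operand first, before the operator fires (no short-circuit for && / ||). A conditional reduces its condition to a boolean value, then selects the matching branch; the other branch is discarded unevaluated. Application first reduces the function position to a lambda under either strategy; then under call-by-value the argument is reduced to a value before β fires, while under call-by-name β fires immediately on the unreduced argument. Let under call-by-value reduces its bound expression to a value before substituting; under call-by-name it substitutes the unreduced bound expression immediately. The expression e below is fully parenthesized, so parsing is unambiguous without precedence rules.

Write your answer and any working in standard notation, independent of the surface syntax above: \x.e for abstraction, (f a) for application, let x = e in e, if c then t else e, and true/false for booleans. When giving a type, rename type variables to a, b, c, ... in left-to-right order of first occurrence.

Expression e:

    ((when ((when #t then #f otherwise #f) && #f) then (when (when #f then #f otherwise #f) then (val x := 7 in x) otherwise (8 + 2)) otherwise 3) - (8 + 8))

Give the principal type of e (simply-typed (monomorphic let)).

Working:
  unify Bool ~ Bool
  unify Bool ~ Bool
  unify Bool ~ Bool
  unify Bool ~ Bool
  unify Bool ~ Bool
  unify Bool ~ Bool
  unify Bool ~ Bool
  unify Bool ~ Bool
let x : Int
x : Int
  unify Int ~ Int
  unify Int ~ Int
  unify Int ~ Int
  unify Int ~ Int
  unify Int ~ Int
  unify Int ~ Int
  unify Int ~ Int
  unify Int ~ Int

Answer: Int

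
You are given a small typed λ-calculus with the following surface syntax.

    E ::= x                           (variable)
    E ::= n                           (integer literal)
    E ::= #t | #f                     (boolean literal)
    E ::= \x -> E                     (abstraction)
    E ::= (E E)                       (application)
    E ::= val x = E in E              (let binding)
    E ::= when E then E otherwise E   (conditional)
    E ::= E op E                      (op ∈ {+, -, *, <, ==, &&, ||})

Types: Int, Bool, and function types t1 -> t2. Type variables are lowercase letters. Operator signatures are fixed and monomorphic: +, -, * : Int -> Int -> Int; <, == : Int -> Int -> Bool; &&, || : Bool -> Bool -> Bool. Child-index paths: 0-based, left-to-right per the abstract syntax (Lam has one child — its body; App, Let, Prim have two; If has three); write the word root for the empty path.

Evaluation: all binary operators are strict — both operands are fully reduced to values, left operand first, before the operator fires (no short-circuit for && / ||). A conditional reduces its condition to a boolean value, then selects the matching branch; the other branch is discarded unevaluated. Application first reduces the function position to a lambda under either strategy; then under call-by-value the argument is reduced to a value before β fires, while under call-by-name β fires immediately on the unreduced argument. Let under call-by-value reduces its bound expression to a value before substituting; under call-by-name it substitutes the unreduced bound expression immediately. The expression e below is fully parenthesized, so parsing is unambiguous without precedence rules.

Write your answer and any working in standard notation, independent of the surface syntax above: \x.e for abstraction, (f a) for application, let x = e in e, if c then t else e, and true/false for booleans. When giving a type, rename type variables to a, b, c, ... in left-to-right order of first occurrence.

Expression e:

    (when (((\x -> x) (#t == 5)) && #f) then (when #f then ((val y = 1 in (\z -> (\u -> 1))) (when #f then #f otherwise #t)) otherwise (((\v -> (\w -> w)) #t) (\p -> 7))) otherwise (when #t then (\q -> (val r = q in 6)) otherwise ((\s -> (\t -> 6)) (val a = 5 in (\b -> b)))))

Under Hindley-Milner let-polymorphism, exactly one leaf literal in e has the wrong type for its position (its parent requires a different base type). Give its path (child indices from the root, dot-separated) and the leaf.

Answer: 0.0.1.0 : true

Derivation:
x : a
\x._ : a -> a
  unify Bool ~ Int
  FAIL: mismatch Bool ~ Int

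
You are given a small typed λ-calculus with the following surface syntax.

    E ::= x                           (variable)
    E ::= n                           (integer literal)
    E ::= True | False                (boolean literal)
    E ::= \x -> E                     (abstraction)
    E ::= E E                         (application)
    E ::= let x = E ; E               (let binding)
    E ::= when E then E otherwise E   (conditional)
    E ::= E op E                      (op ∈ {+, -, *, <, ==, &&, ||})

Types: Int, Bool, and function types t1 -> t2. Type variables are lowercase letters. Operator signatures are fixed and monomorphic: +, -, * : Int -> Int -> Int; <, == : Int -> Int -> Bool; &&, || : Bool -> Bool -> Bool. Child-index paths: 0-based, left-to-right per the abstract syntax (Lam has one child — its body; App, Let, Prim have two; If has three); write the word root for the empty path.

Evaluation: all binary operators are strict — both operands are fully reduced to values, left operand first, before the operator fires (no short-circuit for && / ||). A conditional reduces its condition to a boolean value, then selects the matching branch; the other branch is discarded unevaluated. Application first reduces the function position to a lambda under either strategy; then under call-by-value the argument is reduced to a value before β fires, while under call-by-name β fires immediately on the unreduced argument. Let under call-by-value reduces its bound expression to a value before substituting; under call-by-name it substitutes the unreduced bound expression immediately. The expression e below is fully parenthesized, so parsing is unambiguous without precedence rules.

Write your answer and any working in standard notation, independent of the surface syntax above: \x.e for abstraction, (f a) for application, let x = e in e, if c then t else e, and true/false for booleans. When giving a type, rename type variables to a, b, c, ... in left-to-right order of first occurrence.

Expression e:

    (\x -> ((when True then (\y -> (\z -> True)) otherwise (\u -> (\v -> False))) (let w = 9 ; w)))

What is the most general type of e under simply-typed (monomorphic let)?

Answer: a -> b -> Bool

Working:
  unify Bool ~ Bool
\z._ : c -> Bool
\y._ : b -> c -> Bool
\v._ : e -> Bool
\u._ : d -> e -> Bool
  unify b -> c -> Bool ~ d -> e -> Bool
  unify b ~ d
  unify c -> Bool ~ e -> Bool
  unify c ~ e
  unify Bool ~ Bool
let w : Int
w : Int
  unify d -> e -> Bool ~ Int -> f
  unify d ~ Int
  unify e -> Bool ~ f
_ _ : e -> Bool
\x._ : a -> e -> Bool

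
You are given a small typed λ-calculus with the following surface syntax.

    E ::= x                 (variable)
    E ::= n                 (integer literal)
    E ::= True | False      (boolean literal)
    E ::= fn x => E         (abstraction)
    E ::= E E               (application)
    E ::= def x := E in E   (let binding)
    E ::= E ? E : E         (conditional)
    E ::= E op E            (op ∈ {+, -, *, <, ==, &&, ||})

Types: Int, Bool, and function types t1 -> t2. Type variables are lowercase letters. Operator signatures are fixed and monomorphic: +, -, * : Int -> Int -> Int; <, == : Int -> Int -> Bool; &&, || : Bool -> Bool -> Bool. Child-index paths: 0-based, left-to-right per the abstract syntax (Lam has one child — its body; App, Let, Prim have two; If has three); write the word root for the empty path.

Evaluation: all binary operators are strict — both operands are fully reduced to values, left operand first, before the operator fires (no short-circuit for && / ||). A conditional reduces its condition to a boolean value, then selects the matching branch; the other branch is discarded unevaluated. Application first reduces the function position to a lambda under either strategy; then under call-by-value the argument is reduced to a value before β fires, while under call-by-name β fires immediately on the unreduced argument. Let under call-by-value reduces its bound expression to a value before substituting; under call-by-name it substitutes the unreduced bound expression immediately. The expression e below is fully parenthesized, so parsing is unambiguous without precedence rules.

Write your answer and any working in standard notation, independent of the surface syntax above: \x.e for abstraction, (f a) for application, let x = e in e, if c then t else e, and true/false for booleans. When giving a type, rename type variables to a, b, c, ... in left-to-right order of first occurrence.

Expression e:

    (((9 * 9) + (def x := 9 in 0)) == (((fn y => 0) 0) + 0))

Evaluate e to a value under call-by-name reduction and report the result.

Answer: false

Working:
step 0: (((9 * 9) + (let x = 9 in 0)) == (((\y.0) 0) + 0))
step 1: [delta@0.0] ((81 + (let x = 9 in 0)) == (((\y.0) 0) + 0))
step 2: [let@0.1] ((81 + 0) == (((\y.0) 0) + 0))
step 3: [delta@0] (81 == (((\y.0) 0) + 0))
step 4: [beta@1.0] (81 == (0 + 0))
step 5: [delta@1] (81 == 0)
step 6: [delta@root] false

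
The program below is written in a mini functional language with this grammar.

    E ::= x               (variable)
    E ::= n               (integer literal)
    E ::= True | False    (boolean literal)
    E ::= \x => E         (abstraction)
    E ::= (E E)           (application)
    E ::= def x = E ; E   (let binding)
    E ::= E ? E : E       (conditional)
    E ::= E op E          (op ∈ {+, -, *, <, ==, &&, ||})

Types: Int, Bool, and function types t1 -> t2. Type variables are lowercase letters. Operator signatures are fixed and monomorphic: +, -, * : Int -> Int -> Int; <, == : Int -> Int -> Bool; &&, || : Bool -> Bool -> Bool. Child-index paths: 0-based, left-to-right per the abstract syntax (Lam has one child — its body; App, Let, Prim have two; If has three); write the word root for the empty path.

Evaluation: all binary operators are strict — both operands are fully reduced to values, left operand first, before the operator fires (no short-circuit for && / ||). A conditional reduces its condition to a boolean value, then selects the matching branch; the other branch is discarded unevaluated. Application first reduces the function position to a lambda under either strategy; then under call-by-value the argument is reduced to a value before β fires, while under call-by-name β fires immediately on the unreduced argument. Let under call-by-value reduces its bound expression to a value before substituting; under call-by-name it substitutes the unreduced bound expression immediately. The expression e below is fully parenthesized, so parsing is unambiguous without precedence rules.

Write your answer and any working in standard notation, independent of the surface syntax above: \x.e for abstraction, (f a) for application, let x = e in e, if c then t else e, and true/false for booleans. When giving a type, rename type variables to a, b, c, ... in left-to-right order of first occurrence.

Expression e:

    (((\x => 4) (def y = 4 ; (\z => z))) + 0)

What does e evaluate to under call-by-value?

Answer: 4

Derivation:
step 0: (((\x.4) (let y = 4 in (\z.z))) + 0)
step 1: [let@0.1] (((\x.4) (\z.z)) + 0)
step 2: [beta@0] (4 + 0)
step 3: [delta@root] 4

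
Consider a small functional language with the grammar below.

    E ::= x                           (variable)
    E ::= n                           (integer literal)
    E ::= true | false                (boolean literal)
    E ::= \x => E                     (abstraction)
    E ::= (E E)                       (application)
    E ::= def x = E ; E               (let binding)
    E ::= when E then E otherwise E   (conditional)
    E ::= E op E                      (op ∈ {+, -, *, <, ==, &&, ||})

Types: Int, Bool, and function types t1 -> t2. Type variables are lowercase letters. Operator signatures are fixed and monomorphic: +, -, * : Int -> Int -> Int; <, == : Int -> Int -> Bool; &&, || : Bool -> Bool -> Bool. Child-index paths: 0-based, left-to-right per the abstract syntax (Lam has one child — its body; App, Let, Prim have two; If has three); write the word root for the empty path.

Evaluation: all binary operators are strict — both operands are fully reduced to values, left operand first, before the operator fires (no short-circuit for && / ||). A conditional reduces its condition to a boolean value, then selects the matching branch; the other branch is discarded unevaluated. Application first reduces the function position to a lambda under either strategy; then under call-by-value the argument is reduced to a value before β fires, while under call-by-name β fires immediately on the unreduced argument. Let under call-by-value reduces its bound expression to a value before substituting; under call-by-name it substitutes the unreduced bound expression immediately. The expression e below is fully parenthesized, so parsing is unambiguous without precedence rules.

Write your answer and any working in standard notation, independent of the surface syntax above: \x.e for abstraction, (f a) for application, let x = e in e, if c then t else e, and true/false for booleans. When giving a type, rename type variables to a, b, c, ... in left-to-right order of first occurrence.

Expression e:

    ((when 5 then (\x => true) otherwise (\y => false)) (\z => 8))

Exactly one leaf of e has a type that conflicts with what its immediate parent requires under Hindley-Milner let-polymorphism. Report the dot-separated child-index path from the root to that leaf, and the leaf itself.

Answer: 0.0 : 5

Trace:
  unify Int ~ Bool
  FAIL: mismatch Int ~ Bool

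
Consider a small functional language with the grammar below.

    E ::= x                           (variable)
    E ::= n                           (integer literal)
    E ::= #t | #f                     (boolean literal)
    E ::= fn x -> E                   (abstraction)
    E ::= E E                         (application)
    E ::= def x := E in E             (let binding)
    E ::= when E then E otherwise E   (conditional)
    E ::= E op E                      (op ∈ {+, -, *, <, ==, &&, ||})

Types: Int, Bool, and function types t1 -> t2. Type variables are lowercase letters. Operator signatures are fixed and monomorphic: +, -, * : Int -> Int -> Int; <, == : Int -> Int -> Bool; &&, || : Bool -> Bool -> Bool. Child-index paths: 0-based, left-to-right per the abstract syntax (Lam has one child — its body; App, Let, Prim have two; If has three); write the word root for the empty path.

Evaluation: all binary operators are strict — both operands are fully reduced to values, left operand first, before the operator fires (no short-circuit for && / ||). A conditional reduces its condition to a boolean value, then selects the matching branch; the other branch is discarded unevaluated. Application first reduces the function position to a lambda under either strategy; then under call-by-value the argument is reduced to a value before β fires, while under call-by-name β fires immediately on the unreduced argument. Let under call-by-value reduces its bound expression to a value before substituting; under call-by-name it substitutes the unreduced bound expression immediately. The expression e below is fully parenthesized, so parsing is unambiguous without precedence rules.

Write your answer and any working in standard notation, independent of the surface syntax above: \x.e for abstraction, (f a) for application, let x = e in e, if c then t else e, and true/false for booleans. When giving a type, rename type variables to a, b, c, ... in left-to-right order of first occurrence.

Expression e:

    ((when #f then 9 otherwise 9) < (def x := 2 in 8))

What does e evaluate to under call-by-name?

Answer: false

Trace:
step 0: ((if false then 9 else 9) < (let x = 2 in 8))
step 1: [if@0] (9 < (let x = 2 in 8))
step 2: [let@1] (9 < 8)
step 3: [delta@root] false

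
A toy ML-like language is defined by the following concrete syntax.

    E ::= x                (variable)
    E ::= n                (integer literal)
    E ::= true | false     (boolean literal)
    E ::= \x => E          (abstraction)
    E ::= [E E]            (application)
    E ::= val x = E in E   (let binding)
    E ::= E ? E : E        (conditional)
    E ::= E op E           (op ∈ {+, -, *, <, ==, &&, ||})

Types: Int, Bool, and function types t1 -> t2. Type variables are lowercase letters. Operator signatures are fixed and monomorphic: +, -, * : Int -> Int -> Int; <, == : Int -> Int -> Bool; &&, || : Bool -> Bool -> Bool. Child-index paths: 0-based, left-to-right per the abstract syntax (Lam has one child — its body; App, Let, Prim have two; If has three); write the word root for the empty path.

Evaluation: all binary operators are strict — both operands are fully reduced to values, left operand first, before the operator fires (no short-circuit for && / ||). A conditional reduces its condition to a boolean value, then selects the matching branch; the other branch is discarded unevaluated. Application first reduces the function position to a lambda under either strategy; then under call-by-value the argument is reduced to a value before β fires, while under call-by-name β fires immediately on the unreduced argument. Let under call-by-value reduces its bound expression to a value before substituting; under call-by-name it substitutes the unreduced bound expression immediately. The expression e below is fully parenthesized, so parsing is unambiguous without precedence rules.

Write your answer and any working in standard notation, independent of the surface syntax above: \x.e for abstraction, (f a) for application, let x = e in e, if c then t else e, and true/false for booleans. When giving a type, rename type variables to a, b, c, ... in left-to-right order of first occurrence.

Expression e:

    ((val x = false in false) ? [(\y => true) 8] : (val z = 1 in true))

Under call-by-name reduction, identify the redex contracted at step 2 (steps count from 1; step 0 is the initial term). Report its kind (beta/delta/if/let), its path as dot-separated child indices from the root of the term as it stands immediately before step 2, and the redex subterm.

Answer: if at root : (if false then ((\y.true) 8) else (let z = 1 in true))

Trace:
step 0: (if (let x = false in false) then ((\y.true) 8) else (let z = 1 in true))
step 1: [let@0] (if false then ((\y.true) 8) else (let z = 1 in true))
step 2: [if@root] (let z = 1 in true)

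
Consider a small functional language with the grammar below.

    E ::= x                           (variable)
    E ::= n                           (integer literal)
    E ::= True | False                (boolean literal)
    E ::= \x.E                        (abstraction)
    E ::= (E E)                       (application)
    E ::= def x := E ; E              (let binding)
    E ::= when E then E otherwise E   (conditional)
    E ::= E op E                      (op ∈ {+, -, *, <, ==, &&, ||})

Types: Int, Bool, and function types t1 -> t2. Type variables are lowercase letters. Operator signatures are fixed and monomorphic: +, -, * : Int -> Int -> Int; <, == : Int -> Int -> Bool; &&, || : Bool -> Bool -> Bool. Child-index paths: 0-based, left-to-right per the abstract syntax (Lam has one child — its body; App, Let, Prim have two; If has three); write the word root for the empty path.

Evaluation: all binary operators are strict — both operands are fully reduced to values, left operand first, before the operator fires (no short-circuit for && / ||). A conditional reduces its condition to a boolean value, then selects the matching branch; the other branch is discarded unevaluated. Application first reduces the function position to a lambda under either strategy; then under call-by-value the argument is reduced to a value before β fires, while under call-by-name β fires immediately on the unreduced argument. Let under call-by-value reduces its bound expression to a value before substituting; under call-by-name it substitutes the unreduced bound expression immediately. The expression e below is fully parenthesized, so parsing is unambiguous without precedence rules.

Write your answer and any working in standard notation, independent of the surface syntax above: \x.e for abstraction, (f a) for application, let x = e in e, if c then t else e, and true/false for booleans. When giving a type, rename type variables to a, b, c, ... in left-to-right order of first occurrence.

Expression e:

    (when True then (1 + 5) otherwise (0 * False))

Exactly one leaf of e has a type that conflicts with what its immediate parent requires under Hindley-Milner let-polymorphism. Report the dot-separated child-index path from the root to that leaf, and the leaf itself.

Answer: 2.1 : false

Working:
  unify Bool ~ Bool
  unify Int ~ Int
  unify Int ~ Int
  unify Int ~ Int
  unify Bool ~ Int
  FAIL: mismatch Bool ~ Int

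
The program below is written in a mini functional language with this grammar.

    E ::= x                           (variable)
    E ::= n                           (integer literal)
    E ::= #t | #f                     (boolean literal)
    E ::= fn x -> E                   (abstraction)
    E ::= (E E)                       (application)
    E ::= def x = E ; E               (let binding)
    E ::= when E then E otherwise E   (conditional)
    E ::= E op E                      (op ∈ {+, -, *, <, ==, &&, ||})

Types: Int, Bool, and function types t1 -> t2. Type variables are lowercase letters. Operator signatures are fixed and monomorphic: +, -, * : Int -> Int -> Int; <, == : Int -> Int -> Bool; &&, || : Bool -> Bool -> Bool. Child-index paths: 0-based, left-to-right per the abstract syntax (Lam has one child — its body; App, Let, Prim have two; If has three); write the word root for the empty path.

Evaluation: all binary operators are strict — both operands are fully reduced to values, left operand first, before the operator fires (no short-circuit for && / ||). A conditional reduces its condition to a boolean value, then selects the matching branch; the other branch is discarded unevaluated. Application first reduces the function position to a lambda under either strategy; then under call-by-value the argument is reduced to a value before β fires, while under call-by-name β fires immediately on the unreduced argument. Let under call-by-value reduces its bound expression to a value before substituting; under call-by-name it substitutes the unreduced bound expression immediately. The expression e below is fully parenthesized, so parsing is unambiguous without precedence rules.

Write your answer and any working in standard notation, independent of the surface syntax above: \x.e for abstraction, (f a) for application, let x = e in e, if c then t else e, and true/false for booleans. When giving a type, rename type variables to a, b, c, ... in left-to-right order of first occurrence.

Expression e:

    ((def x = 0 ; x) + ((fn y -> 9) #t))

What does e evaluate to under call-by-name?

Answer: 9

Derivation:
step 0: ((let x = 0 in x) + ((\y.9) true))
step 1: [let@0] (0 + ((\y.9) true))
step 2: [beta@1] (0 + 9)
step 3: [delta@root] 9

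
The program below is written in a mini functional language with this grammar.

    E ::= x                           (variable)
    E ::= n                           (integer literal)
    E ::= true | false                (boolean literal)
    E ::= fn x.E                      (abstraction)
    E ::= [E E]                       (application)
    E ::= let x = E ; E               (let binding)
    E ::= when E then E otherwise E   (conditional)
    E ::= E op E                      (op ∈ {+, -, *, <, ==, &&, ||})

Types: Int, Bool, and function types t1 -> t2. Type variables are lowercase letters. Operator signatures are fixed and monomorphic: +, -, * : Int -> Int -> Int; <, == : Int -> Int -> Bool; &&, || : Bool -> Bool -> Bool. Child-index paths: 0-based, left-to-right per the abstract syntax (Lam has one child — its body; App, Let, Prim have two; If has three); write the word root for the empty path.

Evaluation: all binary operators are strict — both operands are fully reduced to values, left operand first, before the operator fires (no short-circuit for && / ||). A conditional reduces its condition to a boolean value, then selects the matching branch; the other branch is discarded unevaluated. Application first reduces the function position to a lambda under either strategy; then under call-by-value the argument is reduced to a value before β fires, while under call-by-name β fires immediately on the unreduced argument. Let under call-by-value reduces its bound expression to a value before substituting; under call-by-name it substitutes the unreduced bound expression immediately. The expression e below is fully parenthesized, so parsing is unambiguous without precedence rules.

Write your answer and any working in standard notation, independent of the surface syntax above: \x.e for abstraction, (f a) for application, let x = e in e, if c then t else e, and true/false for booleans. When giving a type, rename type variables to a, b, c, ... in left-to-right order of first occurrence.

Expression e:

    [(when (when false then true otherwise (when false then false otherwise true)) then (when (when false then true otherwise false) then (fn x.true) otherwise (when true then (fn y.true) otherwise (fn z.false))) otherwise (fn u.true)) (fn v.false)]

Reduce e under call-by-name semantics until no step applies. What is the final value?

Working:
step 0: ((if (if false then true else (if false then false else true)) then (if (if false then true else false) then (\x.true) else (if true then (\y.true) else (\z.false))) else (\u.true)) (\v.false))
step 1: [if@0.0] ((if (if false then false else true) then (if (if false then true else false) then (\x.true) else (if true then (\y.true) else (\z.false))) else (\u.true)) (\v.false))
step 2: [if@0.0] ((if true then (if (if false then true else false) then (\x.true) else (if true then (\y.true) else (\z.false))) else (\u.true)) (\v.false))
step 3: [if@0] ((if (if false then true else false) then (\x.true) else (if true then (\y.true) else (\z.false))) (\v.false))
step 4: [if@0.0] ((if false then (\x.true) else (if true then (\y.true) else (\z.false))) (\v.false))
step 5: [if@0] ((if true then (\y.true) else (\z.false)) (\v.false))
step 6: [if@0] ((\y.true) (\v.false))
step 7: [beta@root] true

Answer: true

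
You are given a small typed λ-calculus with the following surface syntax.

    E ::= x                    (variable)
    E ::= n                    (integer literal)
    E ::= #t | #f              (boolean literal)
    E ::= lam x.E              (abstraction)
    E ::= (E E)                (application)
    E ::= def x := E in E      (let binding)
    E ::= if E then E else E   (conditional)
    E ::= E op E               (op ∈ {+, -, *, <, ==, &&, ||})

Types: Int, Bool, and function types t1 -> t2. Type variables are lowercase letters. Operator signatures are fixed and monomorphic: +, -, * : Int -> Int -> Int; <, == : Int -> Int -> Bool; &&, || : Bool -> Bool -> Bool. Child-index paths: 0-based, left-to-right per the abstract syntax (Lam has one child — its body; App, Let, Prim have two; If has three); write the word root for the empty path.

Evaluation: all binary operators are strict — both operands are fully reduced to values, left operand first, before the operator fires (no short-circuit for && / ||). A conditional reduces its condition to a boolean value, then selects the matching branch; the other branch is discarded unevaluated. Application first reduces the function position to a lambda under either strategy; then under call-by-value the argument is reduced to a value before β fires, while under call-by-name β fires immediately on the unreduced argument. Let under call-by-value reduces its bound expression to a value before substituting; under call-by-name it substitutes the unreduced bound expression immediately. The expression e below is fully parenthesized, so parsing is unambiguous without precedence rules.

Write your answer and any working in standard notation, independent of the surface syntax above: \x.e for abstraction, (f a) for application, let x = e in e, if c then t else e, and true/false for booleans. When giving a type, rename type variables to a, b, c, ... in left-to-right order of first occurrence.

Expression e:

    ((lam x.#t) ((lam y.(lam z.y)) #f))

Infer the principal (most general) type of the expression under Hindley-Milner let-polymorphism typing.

Answer: Bool

Derivation:
\x._ : a -> Bool
y : b
\z._ : c -> b
\y._ : b -> c -> b
  unify b -> c -> b ~ Bool -> d
  unify b ~ Bool
  unify c -> Bool ~ d
_ _ : c -> Bool
  unify a -> Bool ~ (c -> Bool) -> e
  unify a ~ c -> Bool
  unify Bool ~ e
_ _ : Bool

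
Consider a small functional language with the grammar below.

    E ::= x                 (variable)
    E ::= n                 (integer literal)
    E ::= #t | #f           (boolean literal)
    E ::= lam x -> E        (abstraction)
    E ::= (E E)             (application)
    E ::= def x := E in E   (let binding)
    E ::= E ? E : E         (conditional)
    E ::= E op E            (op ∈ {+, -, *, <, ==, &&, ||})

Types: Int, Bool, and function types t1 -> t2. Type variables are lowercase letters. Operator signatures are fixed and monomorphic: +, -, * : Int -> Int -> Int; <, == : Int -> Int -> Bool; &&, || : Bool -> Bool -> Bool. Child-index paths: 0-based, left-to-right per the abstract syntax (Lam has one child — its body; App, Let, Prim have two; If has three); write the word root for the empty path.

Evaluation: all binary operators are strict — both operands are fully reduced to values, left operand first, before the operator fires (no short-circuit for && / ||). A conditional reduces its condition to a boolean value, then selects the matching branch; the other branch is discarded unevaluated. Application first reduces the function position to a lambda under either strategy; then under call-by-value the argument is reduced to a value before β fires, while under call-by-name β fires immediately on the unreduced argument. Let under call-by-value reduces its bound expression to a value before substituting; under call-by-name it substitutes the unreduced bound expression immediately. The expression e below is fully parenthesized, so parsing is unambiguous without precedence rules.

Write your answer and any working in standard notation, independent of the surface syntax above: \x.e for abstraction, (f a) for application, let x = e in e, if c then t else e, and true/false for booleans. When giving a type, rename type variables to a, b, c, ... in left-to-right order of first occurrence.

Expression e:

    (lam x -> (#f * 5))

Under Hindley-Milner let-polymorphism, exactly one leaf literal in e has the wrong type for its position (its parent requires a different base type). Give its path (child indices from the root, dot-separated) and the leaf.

Trace:
  unify Bool ~ Int
  FAIL: mismatch Bool ~ Int

Answer: 0.0 : false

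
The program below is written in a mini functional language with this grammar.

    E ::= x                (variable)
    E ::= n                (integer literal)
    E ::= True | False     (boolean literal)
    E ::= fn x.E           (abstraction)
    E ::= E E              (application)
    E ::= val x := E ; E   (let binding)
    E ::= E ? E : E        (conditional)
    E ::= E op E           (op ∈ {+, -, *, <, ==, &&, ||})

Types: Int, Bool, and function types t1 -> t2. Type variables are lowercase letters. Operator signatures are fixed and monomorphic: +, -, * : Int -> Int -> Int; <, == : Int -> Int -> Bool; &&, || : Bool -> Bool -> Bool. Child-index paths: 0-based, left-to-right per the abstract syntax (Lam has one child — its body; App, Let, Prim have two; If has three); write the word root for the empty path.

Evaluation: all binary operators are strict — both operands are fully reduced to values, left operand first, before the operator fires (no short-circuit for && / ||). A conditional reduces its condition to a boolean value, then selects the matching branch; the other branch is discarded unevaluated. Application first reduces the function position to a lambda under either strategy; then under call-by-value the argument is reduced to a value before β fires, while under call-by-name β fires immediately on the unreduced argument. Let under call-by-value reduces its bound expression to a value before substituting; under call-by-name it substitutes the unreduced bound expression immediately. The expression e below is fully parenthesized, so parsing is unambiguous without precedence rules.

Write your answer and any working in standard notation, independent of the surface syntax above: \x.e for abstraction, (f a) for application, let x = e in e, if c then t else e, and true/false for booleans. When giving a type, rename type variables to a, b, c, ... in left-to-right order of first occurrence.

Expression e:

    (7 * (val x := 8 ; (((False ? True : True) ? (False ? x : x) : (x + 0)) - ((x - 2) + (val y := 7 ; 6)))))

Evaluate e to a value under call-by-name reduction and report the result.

Answer: -28

Derivation:
step 0: (7 * (let x = 8 in ((if (if false then true else true) then (if false then x else x) else (x + 0)) - ((x - 2) + (let y = 7 in 6)))))
step 1: [let@1] (7 * ((if (if false then true else true) then (if false then 8 else 8) else (8 + 0)) - ((8 - 2) + (let y = 7 in 6))))
step 2: [if@1.0.0] (7 * ((if true then (if false then 8 else 8) else (8 + 0)) - ((8 - 2) + (let y = 7 in 6))))
step 3: [if@1.0] (7 * ((if false then 8 else 8) - ((8 - 2) + (let y = 7 in 6))))
step 4: [if@1.0] (7 * (8 - ((8 - 2) + (let y = 7 in 6))))
step 5: [delta@1.1.0] (7 * (8 - (6 + (let y = 7 in 6))))
step 6: [let@1.1.1] (7 * (8 - (6 + 6)))
step 7: [delta@1.1] (7 * (8 - 12))
step 8: [delta@1] (7 * -4)
step 9: [delta@root] -28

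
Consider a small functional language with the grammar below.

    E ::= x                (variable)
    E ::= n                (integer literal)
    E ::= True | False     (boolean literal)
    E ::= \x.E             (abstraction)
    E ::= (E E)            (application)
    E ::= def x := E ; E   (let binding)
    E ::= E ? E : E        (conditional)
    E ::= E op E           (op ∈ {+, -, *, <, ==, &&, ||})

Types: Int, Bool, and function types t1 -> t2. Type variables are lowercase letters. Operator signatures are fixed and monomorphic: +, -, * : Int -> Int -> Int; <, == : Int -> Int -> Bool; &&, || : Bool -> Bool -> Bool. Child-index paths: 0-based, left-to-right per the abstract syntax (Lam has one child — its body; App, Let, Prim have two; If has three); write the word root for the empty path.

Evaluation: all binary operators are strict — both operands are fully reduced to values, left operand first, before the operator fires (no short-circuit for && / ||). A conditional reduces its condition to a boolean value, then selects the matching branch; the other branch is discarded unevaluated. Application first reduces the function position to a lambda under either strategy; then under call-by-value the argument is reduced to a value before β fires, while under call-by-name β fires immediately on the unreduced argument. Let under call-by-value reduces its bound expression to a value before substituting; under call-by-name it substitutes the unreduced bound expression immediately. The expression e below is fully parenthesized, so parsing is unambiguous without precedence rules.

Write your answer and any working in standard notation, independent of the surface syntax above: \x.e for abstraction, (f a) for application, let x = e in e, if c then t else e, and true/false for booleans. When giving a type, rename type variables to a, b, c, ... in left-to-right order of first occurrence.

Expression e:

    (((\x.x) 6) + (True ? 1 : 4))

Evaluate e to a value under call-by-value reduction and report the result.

Answer: 7

Working:
step 0: (((\x.x) 6) + (if true then 1 else 4))
step 1: [beta@0] (6 + (if true then 1 else 4))
step 2: [if@1] (6 + 1)
step 3: [delta@root] 7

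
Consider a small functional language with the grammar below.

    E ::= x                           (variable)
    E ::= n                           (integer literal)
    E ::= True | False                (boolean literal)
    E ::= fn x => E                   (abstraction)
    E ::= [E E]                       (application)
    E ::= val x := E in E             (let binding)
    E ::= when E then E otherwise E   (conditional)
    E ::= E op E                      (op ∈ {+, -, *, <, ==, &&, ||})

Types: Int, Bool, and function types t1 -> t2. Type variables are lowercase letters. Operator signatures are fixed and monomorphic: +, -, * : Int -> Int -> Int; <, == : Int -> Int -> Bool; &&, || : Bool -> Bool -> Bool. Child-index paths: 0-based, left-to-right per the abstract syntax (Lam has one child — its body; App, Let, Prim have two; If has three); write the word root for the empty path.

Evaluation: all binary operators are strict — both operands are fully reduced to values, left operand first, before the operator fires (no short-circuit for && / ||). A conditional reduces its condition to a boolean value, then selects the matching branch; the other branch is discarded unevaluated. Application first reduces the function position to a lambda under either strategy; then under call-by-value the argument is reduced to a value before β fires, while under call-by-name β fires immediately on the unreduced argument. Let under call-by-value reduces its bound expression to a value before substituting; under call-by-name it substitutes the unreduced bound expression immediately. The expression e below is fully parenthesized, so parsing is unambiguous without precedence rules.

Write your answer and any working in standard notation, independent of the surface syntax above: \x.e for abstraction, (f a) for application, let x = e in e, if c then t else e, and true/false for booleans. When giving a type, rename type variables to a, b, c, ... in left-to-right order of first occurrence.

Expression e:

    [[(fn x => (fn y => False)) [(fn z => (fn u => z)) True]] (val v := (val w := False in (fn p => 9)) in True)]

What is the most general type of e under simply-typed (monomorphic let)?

Trace:
\y._ : b -> Bool
\x._ : a -> b -> Bool
z : c
\u._ : d -> c
\z._ : c -> d -> c
  unify c -> d -> c ~ Bool -> e
  unify c ~ Bool
  unify d -> Bool ~ e
_ _ : d -> Bool
  unify a -> b -> Bool ~ (d -> Bool) -> f
  unify a ~ d -> Bool
  unify b -> Bool ~ f
_ _ : b -> Bool
let w : Bool
\p._ : g -> Int
let v : g -> Int
  unify b -> Bool ~ Bool -> h
  unify b ~ Bool
  unify Bool ~ h
_ _ : Bool

Answer: Bool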